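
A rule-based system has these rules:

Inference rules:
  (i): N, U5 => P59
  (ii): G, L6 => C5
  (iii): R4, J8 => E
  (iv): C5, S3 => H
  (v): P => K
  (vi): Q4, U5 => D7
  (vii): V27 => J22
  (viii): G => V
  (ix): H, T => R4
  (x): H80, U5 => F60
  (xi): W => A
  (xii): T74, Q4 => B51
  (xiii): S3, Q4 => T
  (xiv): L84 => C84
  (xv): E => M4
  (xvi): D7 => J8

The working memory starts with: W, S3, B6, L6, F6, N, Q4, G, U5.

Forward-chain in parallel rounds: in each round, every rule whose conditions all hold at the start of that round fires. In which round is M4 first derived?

Round 1 — (i), (ii), (vi), (viii), (xi), (xiii), derive P59, C5, D7, V, A, T.
Round 2 — (iv), (xvi), derive H, J8.
Round 3 — (ix), derive R4.
Round 4 — (iii), derive E.
Round 5 — (xv), derive M4.
M4 first appears in round 5.

5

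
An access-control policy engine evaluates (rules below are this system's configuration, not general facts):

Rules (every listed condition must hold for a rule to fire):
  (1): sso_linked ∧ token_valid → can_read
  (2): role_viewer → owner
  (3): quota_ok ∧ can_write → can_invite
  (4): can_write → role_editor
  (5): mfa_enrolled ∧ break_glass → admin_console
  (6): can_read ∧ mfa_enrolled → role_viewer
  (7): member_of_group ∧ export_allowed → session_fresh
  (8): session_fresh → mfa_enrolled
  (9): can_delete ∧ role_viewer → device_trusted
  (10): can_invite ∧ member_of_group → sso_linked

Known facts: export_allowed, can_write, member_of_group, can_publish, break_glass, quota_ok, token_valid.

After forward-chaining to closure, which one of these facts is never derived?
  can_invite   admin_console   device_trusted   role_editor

device_trusted

Round 1 — (3), (4), (7), derive can_invite, role_editor, session_fresh.
Round 2 — (8), (10), derive mfa_enrolled, sso_linked.
Round 3 — (1), (5), derive can_read, admin_console.
Round 4 — (6), derive role_viewer.
Round 5 — (2), derive owner.
Derived: role_editor (round 1), can_invite (round 1), admin_console (round 3). device_trusted never appears in any round.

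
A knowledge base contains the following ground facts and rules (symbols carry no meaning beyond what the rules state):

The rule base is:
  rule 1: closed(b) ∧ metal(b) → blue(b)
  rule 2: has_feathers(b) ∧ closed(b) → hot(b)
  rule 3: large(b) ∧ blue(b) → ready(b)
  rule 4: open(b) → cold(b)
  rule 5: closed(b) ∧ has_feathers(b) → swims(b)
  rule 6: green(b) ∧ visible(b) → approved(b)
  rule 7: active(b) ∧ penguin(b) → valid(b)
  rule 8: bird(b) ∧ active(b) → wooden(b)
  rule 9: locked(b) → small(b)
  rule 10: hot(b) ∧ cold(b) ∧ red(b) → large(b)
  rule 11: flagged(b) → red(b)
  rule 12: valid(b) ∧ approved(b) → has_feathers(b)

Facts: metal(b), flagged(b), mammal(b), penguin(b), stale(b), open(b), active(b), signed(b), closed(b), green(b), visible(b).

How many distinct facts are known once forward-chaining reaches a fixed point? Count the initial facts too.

[1] rule 1 [closed(b) ∧ metal(b) → blue(b)]; rule 4 [open(b) → cold(b)]; rule 6 [green(b) ∧ visible(b) → approved(b)]; rule 7 [active(b) ∧ penguin(b) → valid(b)]; rule 11 [flagged(b) → red(b)]. ⇒ new: blue(b), cold(b), approved(b), valid(b), red(b).
[2] rule 12 [valid(b) ∧ approved(b) → has_feathers(b)]. ⇒ new: has_feathers(b).
[3] rule 2 [has_feathers(b) ∧ closed(b) → hot(b)]; rule 5 [closed(b) ∧ has_feathers(b) → swims(b)]. ⇒ new: hot(b), swims(b).
[4] rule 10 [hot(b) ∧ cold(b) ∧ red(b) → large(b)]. ⇒ new: large(b).
[5] rule 3 [large(b) ∧ blue(b) → ready(b)]. ⇒ new: ready(b).
Closure: {active(b), approved(b), blue(b), closed(b), cold(b), flagged(b), green(b), has_feathers(b), hot(b), large(b), mammal(b), metal(b), open(b), penguin(b), ready(b), red(b), signed(b), stale(b), swims(b), valid(b), visible(b)} — 21 facts.

21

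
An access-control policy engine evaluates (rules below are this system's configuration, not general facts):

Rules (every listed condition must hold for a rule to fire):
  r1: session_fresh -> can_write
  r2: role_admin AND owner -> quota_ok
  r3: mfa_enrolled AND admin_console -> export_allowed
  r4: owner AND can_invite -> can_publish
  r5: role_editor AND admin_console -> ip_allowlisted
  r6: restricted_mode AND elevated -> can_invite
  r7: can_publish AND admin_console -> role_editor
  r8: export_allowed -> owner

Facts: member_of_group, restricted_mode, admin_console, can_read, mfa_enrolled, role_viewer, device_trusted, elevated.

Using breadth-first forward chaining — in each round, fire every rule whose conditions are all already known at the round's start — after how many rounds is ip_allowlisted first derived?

[1] r3 [mfa_enrolled AND admin_console -> export_allowed]; r6 [restricted_mode AND elevated -> can_invite]. ⇒ new: export_allowed, can_invite.
[2] r8 [export_allowed -> owner]. ⇒ new: owner.
[3] r4 [owner AND can_invite -> can_publish]. ⇒ new: can_publish.
[4] r7 [can_publish AND admin_console -> role_editor]. ⇒ new: role_editor.
[5] r5 [role_editor AND admin_console -> ip_allowlisted]. ⇒ new: ip_allowlisted.
ip_allowlisted first appears in round 5.

5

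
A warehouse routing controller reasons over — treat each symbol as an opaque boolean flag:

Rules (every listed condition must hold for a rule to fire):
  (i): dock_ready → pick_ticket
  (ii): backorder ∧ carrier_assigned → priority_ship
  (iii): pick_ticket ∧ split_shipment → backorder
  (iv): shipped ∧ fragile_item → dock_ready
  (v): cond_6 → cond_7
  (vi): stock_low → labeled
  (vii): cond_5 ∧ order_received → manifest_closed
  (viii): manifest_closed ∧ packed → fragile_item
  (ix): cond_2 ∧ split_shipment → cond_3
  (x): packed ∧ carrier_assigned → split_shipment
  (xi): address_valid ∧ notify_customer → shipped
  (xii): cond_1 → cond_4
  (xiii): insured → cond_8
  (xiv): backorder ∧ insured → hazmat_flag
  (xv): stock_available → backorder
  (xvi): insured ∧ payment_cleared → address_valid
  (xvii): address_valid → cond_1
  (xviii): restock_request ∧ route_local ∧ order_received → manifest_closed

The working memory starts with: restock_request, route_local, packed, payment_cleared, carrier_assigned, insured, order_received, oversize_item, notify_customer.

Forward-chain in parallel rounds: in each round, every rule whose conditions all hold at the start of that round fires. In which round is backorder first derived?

Round 1: (x) [packed ∧ carrier_assigned → split_shipment]; (xiii) [insured → cond_8]; (xvi) [insured ∧ payment_cleared → address_valid]; (xviii) [restock_request ∧ route_local ∧ order_received → manifest_closed]. Adds split_shipment, cond_8, address_valid, manifest_closed.
Round 2: (viii) [manifest_closed ∧ packed → fragile_item]; (xi) [address_valid ∧ notify_customer → shipped]; (xvii) [address_valid → cond_1]. Adds fragile_item, shipped, cond_1.
Round 3: (iv) [shipped ∧ fragile_item → dock_ready]; (xii) [cond_1 → cond_4]. Adds dock_ready, cond_4.
Round 4: (i) [dock_ready → pick_ticket]. Adds pick_ticket.
Round 5: (iii) [pick_ticket ∧ split_shipment → backorder]. Adds backorder.
backorder first appears in round 5.

5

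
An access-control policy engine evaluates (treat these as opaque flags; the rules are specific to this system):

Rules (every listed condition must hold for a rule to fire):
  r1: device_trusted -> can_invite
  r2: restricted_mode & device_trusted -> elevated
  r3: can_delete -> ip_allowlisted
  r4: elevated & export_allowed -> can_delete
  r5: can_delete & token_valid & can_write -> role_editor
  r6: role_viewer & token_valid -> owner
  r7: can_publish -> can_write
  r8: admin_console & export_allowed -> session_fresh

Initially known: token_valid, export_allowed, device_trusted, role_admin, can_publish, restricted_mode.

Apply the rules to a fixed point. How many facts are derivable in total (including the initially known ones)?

Round 1: r1 [device_trusted -> can_invite]; r2 [restricted_mode & device_trusted -> elevated]; r7 [can_publish -> can_write]. New: can_invite, elevated, can_write.
Round 2: r4 [elevated & export_allowed -> can_delete]. New: can_delete.
Round 3: r3 [can_delete -> ip_allowlisted]; r5 [can_delete & token_valid & can_write -> role_editor]. New: ip_allowlisted, role_editor.
Closure: {can_delete, can_invite, can_publish, can_write, device_trusted, elevated, export_allowed, ip_allowlisted, restricted_mode, role_admin, role_editor, token_valid} — 12 facts.

12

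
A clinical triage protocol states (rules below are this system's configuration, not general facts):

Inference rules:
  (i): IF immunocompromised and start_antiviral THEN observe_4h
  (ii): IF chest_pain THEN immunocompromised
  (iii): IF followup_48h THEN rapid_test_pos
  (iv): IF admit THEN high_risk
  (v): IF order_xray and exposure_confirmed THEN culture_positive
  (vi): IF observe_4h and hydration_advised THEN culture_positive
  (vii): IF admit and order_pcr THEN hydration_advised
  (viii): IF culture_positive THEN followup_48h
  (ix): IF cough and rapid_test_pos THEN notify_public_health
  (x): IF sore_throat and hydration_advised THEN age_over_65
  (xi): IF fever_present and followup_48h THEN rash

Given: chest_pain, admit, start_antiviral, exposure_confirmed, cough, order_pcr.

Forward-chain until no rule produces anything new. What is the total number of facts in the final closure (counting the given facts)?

14

[1] (ii) [IF chest_pain THEN immunocompromised]; (iv) [IF admit THEN high_risk]; (vii) [IF admit and order_pcr THEN hydration_advised]. ⇒ new: immunocompromised, high_risk, hydration_advised.
[2] (i) [IF immunocompromised and start_antiviral THEN observe_4h]. ⇒ new: observe_4h.
[3] (vi) [IF observe_4h and hydration_advised THEN culture_positive]. ⇒ new: culture_positive.
[4] (viii) [IF culture_positive THEN followup_48h]. ⇒ new: followup_48h.
[5] (iii) [IF followup_48h THEN rapid_test_pos]. ⇒ new: rapid_test_pos.
[6] (ix) [IF cough and rapid_test_pos THEN notify_public_health]. ⇒ new: notify_public_health.
Closure: {admit, chest_pain, cough, culture_positive, exposure_confirmed, followup_48h, high_risk, hydration_advised, immunocompromised, notify_public_health, observe_4h, order_pcr, rapid_test_pos, start_antiviral} — 14 facts.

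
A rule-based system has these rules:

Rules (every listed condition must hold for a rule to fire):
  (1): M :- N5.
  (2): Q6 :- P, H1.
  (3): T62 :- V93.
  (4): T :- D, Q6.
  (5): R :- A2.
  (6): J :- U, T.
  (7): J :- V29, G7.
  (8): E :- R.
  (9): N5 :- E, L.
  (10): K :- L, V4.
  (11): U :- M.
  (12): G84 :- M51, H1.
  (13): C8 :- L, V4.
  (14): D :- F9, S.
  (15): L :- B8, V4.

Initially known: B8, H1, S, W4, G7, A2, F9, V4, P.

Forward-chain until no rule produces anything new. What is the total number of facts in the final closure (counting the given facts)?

21

Round 1: (2) [Q6 :- P, H1.]; (5) [R :- A2.]; (14) [D :- F9, S.]; (15) [L :- B8, V4.]. New: Q6, R, D, L.
Round 2: (4) [T :- D, Q6.]; (8) [E :- R.]; (10) [K :- L, V4.]; (13) [C8 :- L, V4.]. New: T, E, K, C8.
Round 3: (9) [N5 :- E, L.]. New: N5.
Round 4: (1) [M :- N5.]. New: M.
Round 5: (11) [U :- M.]. New: U.
Round 6: (6) [J :- U, T.]. New: J.
Closure: {A2, B8, C8, D, E, F9, G7, H1, J, K, L, M, N5, P, Q6, R, S, T, U, V4, W4} — 21 facts.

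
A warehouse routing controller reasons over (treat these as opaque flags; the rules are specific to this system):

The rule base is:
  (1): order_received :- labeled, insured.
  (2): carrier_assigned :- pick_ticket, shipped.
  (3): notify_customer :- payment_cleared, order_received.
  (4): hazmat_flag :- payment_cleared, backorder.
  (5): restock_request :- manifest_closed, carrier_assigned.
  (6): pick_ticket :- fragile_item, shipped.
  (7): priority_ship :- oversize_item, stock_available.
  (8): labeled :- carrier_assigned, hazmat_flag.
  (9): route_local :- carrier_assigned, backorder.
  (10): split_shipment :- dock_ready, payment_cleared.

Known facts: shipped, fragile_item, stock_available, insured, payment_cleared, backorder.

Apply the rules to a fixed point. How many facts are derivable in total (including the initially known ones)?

Round 1 fires (4), (6), giving hazmat_flag, pick_ticket.
Round 2 fires (2), giving carrier_assigned.
Round 3 fires (8), (9), giving labeled, route_local.
Round 4 fires (1), giving order_received.
Round 5 fires (3), giving notify_customer.
Closure: {backorder, carrier_assigned, fragile_item, hazmat_flag, insured, labeled, notify_customer, order_received, payment_cleared, pick_ticket, route_local, shipped, stock_available} — 13 facts.

13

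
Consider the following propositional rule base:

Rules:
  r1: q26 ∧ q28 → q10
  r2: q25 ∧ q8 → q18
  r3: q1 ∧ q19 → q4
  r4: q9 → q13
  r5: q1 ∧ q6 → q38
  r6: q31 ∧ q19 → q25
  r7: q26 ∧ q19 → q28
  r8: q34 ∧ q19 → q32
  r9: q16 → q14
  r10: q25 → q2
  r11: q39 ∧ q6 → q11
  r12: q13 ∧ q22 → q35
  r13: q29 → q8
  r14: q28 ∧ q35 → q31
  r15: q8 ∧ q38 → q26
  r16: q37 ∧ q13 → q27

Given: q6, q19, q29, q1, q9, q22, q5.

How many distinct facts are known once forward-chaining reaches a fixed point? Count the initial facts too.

[1] r3 [q1 ∧ q19 → q4]; r4 [q9 → q13]; r5 [q1 ∧ q6 → q38]; r13 [q29 → q8]. ⇒ new: q4, q13, q38, q8.
[2] r12 [q13 ∧ q22 → q35]; r15 [q8 ∧ q38 → q26]. ⇒ new: q35, q26.
[3] r7 [q26 ∧ q19 → q28]. ⇒ new: q28.
[4] r1 [q26 ∧ q28 → q10]; r14 [q28 ∧ q35 → q31]. ⇒ new: q10, q31.
[5] r6 [q31 ∧ q19 → q25]. ⇒ new: q25.
[6] r2 [q25 ∧ q8 → q18]; r10 [q25 → q2]. ⇒ new: q18, q2.
Closure: {q1, q10, q13, q18, q19, q2, q22, q25, q26, q28, q29, q31, q35, q38, q4, q5, q6, q8, q9} — 19 facts.

19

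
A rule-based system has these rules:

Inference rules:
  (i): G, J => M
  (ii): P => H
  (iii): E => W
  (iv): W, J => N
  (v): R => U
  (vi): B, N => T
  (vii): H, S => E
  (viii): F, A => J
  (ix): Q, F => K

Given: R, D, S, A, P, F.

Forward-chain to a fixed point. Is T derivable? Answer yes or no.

Round 1 — (ii), (v), (viii), derive H, U, J.
Round 2 — (vii), derive E.
Round 3 — (iii), derive W.
Round 4 — (iv), derive N.
Fixed point reached. T is concluded only by (vi); (vi) needs B (never derived).

no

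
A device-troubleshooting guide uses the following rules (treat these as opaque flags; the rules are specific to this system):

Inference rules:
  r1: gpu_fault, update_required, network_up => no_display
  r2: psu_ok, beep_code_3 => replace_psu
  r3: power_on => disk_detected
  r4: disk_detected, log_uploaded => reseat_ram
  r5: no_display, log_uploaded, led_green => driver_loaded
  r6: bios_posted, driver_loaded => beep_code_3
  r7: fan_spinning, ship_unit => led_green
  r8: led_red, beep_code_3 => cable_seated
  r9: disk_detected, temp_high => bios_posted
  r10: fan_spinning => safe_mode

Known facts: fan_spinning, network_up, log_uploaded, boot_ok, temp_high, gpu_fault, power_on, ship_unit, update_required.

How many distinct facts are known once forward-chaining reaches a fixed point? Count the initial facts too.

17

Round 1 fires r1, r3, r7, r10, giving no_display, disk_detected, led_green, safe_mode.
Round 2 fires r4, r5, r9, giving reseat_ram, driver_loaded, bios_posted.
Round 3 fires r6, giving beep_code_3.
Closure: {beep_code_3, bios_posted, boot_ok, disk_detected, driver_loaded, fan_spinning, gpu_fault, led_green, log_uploaded, network_up, no_display, power_on, reseat_ram, safe_mode, ship_unit, temp_high, update_required} — 17 facts.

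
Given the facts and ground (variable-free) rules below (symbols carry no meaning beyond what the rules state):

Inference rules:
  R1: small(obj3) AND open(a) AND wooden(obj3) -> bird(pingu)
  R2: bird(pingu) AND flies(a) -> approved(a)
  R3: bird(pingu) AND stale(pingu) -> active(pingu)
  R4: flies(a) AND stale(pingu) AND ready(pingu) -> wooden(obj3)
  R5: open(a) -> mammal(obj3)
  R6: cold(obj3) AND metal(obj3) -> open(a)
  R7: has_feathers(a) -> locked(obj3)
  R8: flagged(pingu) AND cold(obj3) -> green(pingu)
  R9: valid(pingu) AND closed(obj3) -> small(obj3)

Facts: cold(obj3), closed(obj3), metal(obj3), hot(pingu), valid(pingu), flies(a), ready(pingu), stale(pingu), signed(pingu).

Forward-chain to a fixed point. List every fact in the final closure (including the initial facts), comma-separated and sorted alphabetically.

active(pingu), approved(a), bird(pingu), closed(obj3), cold(obj3), flies(a), hot(pingu), mammal(obj3), metal(obj3), open(a), ready(pingu), signed(pingu), small(obj3), stale(pingu), valid(pingu), wooden(obj3)

Round 1 — R4, R6, R9, derive wooden(obj3), open(a), small(obj3).
Round 2 — R1, R5, derive bird(pingu), mammal(obj3).
Round 3 — R2, R3, derive approved(a), active(pingu).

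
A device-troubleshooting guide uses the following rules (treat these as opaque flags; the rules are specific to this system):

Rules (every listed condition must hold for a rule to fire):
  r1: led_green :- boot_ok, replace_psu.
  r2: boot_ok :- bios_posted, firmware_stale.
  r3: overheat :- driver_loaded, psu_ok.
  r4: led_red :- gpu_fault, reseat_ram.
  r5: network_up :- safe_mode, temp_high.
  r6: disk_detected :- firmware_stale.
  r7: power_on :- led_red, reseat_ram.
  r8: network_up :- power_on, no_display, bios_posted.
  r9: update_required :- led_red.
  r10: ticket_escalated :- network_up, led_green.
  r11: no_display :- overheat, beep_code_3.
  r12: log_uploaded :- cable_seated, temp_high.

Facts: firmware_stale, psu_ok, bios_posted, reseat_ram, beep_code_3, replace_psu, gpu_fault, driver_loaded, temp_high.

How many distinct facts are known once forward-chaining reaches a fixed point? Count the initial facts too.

Round 1 — r2, r3, r4, r6, derive boot_ok, overheat, led_red, disk_detected.
Round 2 — r1, r7, r9, r11, derive led_green, power_on, update_required, no_display.
Round 3 — r8, derive network_up.
Round 4 — r10, derive ticket_escalated.
Closure: {beep_code_3, bios_posted, boot_ok, disk_detected, driver_loaded, firmware_stale, gpu_fault, led_green, led_red, network_up, no_display, overheat, power_on, psu_ok, replace_psu, reseat_ram, temp_high, ticket_escalated, update_required} — 19 facts.

19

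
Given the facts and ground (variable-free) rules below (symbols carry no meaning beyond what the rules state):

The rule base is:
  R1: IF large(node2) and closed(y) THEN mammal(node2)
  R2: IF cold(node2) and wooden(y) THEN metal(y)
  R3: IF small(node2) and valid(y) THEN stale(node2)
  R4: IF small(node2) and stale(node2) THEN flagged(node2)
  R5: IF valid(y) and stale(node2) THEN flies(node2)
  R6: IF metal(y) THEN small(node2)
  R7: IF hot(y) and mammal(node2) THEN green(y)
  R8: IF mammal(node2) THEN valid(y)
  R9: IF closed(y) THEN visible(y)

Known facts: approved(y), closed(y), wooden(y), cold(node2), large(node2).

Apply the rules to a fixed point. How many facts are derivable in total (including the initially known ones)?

Round 1: R1 [IF large(node2) and closed(y) THEN mammal(node2)]; R2 [IF cold(node2) and wooden(y) THEN metal(y)]; R9 [IF closed(y) THEN visible(y)]. New: mammal(node2), metal(y), visible(y).
Round 2: R6 [IF metal(y) THEN small(node2)]; R8 [IF mammal(node2) THEN valid(y)]. New: small(node2), valid(y).
Round 3: R3 [IF small(node2) and valid(y) THEN stale(node2)]. New: stale(node2).
Round 4: R4 [IF small(node2) and stale(node2) THEN flagged(node2)]; R5 [IF valid(y) and stale(node2) THEN flies(node2)]. New: flagged(node2), flies(node2).
Closure: {approved(y), closed(y), cold(node2), flagged(node2), flies(node2), large(node2), mammal(node2), metal(y), small(node2), stale(node2), valid(y), visible(y), wooden(y)} — 13 facts.

13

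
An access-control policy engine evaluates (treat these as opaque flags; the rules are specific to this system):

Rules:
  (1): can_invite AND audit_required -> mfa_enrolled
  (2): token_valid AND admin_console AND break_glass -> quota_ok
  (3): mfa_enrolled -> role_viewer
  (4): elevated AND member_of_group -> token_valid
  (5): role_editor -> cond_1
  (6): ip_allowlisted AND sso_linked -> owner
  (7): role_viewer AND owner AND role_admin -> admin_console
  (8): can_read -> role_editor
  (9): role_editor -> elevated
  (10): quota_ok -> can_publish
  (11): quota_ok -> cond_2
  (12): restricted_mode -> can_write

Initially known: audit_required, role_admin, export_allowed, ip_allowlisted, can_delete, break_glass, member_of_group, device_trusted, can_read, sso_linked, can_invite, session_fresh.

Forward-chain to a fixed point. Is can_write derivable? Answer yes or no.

Round 1: (1) [can_invite AND audit_required -> mfa_enrolled]; (6) [ip_allowlisted AND sso_linked -> owner]; (8) [can_read -> role_editor]. Adds mfa_enrolled, owner, role_editor.
Round 2: (3) [mfa_enrolled -> role_viewer]; (5) [role_editor -> cond_1]; (9) [role_editor -> elevated]. Adds role_viewer, cond_1, elevated.
Round 3: (4) [elevated AND member_of_group -> token_valid]; (7) [role_viewer AND owner AND role_admin -> admin_console]. Adds token_valid, admin_console.
Round 4: (2) [token_valid AND admin_console AND break_glass -> quota_ok]. Adds quota_ok.
Round 5: (10) [quota_ok -> can_publish]; (11) [quota_ok -> cond_2]. Adds can_publish, cond_2.
Fixed point reached. can_write is concluded only by (12); (12) needs restricted_mode (never derived).

no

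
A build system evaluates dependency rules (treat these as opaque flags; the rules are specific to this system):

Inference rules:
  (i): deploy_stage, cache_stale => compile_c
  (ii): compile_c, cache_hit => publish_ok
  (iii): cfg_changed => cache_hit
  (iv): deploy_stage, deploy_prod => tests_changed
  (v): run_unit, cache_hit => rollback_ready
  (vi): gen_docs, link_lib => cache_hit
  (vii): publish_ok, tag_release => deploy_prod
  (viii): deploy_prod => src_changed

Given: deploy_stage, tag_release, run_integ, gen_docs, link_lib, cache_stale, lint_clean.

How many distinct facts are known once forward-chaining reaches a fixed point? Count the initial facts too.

13

Round 1 fires (i), (vi), giving compile_c, cache_hit.
Round 2 fires (ii), giving publish_ok.
Round 3 fires (vii), giving deploy_prod.
Round 4 fires (iv), (viii), giving tests_changed, src_changed.
Closure: {cache_hit, cache_stale, compile_c, deploy_prod, deploy_stage, gen_docs, link_lib, lint_clean, publish_ok, run_integ, src_changed, tag_release, tests_changed} — 13 facts.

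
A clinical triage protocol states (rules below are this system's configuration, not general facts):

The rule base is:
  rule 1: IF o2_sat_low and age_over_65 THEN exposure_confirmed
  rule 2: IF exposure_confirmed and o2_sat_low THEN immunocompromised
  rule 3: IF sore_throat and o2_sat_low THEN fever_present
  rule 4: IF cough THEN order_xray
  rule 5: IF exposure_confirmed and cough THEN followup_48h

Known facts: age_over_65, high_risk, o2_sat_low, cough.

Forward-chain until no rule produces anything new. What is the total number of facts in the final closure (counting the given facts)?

8

Round 1: rule 1 [IF o2_sat_low and age_over_65 THEN exposure_confirmed]; rule 4 [IF cough THEN order_xray]. New: exposure_confirmed, order_xray.
Round 2: rule 2 [IF exposure_confirmed and o2_sat_low THEN immunocompromised]; rule 5 [IF exposure_confirmed and cough THEN followup_48h]. New: immunocompromised, followup_48h.
Closure: {age_over_65, cough, exposure_confirmed, followup_48h, high_risk, immunocompromised, o2_sat_low, order_xray} — 8 facts.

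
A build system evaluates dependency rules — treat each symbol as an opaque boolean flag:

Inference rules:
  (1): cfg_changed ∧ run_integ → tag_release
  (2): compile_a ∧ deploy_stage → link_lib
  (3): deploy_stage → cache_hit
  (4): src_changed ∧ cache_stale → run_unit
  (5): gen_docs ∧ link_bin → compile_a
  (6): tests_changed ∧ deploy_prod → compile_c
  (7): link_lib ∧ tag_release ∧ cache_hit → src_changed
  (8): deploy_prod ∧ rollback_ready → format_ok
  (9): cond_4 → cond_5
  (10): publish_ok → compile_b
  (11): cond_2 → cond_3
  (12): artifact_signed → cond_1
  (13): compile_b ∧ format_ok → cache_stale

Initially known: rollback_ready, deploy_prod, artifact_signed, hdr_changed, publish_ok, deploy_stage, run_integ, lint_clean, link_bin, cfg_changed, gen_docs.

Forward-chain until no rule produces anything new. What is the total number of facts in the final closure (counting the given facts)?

[1] (1) [cfg_changed ∧ run_integ → tag_release]; (3) [deploy_stage → cache_hit]; (5) [gen_docs ∧ link_bin → compile_a]; (8) [deploy_prod ∧ rollback_ready → format_ok]; (10) [publish_ok → compile_b]; (12) [artifact_signed → cond_1]. ⇒ new: tag_release, cache_hit, compile_a, format_ok, compile_b, cond_1.
[2] (2) [compile_a ∧ deploy_stage → link_lib]; (13) [compile_b ∧ format_ok → cache_stale]. ⇒ new: link_lib, cache_stale.
[3] (7) [link_lib ∧ tag_release ∧ cache_hit → src_changed]. ⇒ new: src_changed.
[4] (4) [src_changed ∧ cache_stale → run_unit]. ⇒ new: run_unit.
Closure: {artifact_signed, cache_hit, cache_stale, cfg_changed, compile_a, compile_b, cond_1, deploy_prod, deploy_stage, format_ok, gen_docs, hdr_changed, link_bin, link_lib, lint_clean, publish_ok, rollback_ready, run_integ, run_unit, src_changed, tag_release} — 21 facts.

21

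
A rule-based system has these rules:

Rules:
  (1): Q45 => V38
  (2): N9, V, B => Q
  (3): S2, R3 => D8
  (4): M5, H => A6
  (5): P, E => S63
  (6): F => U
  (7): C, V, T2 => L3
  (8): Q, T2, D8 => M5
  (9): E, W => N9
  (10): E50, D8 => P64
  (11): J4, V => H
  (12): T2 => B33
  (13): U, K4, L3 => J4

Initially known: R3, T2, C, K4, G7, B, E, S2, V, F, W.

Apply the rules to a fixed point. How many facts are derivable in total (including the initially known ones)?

[1] (3) [S2, R3 => D8]; (6) [F => U]; (7) [C, V, T2 => L3]; (9) [E, W => N9]; (12) [T2 => B33]. ⇒ new: D8, U, L3, N9, B33.
[2] (2) [N9, V, B => Q]; (13) [U, K4, L3 => J4]. ⇒ new: Q, J4.
[3] (8) [Q, T2, D8 => M5]; (11) [J4, V => H]. ⇒ new: M5, H.
[4] (4) [M5, H => A6]. ⇒ new: A6.
Closure: {A6, B, B33, C, D8, E, F, G7, H, J4, K4, L3, M5, N9, Q, R3, S2, T2, U, V, W} — 21 facts.

21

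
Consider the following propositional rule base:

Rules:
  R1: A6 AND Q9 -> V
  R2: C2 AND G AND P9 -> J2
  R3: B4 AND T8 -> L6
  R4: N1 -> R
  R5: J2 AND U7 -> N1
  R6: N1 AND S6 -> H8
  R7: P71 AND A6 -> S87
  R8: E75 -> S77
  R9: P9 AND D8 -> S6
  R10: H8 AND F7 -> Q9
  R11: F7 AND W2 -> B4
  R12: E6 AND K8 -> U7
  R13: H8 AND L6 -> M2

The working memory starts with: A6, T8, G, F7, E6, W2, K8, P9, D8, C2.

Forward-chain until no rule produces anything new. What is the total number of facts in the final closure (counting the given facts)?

21

[1] R2 [C2 AND G AND P9 -> J2]; R9 [P9 AND D8 -> S6]; R11 [F7 AND W2 -> B4]; R12 [E6 AND K8 -> U7]. ⇒ new: J2, S6, B4, U7.
[2] R3 [B4 AND T8 -> L6]; R5 [J2 AND U7 -> N1]. ⇒ new: L6, N1.
[3] R4 [N1 -> R]; R6 [N1 AND S6 -> H8]. ⇒ new: R, H8.
[4] R10 [H8 AND F7 -> Q9]; R13 [H8 AND L6 -> M2]. ⇒ new: Q9, M2.
[5] R1 [A6 AND Q9 -> V]. ⇒ new: V.
Closure: {A6, B4, C2, D8, E6, F7, G, H8, J2, K8, L6, M2, N1, P9, Q9, R, S6, T8, U7, V, W2} — 21 facts.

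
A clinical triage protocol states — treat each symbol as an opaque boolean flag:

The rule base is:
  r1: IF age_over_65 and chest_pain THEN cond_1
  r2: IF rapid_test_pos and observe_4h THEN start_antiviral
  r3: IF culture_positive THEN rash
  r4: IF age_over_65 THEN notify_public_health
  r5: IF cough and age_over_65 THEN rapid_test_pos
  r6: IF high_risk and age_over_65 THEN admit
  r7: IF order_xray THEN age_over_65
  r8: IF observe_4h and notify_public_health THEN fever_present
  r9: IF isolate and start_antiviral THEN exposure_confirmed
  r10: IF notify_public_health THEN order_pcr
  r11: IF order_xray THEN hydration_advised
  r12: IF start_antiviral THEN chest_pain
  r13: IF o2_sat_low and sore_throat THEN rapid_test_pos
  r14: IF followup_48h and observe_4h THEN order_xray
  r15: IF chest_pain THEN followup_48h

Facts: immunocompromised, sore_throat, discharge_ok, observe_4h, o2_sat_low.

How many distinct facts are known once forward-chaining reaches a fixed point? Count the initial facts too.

16

Round 1: r13 [IF o2_sat_low and sore_throat THEN rapid_test_pos]. Adds rapid_test_pos.
Round 2: r2 [IF rapid_test_pos and observe_4h THEN start_antiviral]. Adds start_antiviral.
Round 3: r12 [IF start_antiviral THEN chest_pain]. Adds chest_pain.
Round 4: r15 [IF chest_pain THEN followup_48h]. Adds followup_48h.
Round 5: r14 [IF followup_48h and observe_4h THEN order_xray]. Adds order_xray.
Round 6: r7 [IF order_xray THEN age_over_65]; r11 [IF order_xray THEN hydration_advised]. Adds age_over_65, hydration_advised.
Round 7: r1 [IF age_over_65 and chest_pain THEN cond_1]; r4 [IF age_over_65 THEN notify_public_health]. Adds cond_1, notify_public_health.
Round 8: r8 [IF observe_4h and notify_public_health THEN fever_present]; r10 [IF notify_public_health THEN order_pcr]. Adds fever_present, order_pcr.
Closure: {age_over_65, chest_pain, cond_1, discharge_ok, fever_present, followup_48h, hydration_advised, immunocompromised, notify_public_health, o2_sat_low, observe_4h, order_pcr, order_xray, rapid_test_pos, sore_throat, start_antiviral} — 16 facts.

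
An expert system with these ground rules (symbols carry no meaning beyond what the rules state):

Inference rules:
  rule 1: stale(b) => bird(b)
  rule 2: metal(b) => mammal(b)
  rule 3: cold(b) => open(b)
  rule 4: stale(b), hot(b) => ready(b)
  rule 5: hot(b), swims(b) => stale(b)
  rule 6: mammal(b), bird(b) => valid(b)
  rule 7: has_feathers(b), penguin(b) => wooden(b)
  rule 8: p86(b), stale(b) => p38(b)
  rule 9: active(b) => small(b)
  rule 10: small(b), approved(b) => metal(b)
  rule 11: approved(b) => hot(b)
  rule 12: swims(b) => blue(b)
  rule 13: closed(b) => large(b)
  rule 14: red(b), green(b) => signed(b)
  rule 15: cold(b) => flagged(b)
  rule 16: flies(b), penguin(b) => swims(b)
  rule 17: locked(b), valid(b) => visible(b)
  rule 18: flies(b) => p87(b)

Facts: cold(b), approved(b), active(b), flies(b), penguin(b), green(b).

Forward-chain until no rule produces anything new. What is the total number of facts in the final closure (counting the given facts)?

Round 1 fires rule 3, rule 9, rule 11, rule 15, rule 16, rule 18, giving open(b), small(b), hot(b), flagged(b), swims(b), p87(b).
Round 2 fires rule 5, rule 10, rule 12, giving stale(b), metal(b), blue(b).
Round 3 fires rule 1, rule 2, rule 4, giving bird(b), mammal(b), ready(b).
Round 4 fires rule 6, giving valid(b).
Closure: {active(b), approved(b), bird(b), blue(b), cold(b), flagged(b), flies(b), green(b), hot(b), mammal(b), metal(b), open(b), p87(b), penguin(b), ready(b), small(b), stale(b), swims(b), valid(b)} — 19 facts.

19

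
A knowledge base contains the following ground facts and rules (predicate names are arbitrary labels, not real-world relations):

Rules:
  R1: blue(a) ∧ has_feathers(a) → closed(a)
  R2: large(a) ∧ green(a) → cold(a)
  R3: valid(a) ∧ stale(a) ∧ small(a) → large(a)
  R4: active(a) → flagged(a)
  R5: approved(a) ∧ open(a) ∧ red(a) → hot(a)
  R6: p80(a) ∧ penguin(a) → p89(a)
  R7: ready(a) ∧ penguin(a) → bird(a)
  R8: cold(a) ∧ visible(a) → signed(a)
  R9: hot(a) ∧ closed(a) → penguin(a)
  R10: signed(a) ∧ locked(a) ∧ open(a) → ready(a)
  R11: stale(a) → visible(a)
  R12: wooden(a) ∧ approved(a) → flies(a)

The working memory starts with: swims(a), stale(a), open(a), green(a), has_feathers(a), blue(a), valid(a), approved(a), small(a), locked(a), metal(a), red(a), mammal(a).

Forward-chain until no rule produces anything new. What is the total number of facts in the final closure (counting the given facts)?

22

Round 1 fires R1, R3, R5, R11, giving closed(a), large(a), hot(a), visible(a).
Round 2 fires R2, R9, giving cold(a), penguin(a).
Round 3 fires R8, giving signed(a).
Round 4 fires R10, giving ready(a).
Round 5 fires R7, giving bird(a).
Closure: {approved(a), bird(a), blue(a), closed(a), cold(a), green(a), has_feathers(a), hot(a), large(a), locked(a), mammal(a), metal(a), open(a), penguin(a), ready(a), red(a), signed(a), small(a), stale(a), swims(a), valid(a), visible(a)} — 22 facts.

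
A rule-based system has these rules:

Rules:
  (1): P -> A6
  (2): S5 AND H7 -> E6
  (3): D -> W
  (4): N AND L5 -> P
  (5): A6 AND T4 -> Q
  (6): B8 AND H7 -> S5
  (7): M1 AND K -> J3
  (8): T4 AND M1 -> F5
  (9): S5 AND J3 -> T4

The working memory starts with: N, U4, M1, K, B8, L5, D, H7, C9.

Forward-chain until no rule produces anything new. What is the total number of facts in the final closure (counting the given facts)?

Round 1: (3) [D -> W]; (4) [N AND L5 -> P]; (6) [B8 AND H7 -> S5]; (7) [M1 AND K -> J3]. New: W, P, S5, J3.
Round 2: (1) [P -> A6]; (2) [S5 AND H7 -> E6]; (9) [S5 AND J3 -> T4]. New: A6, E6, T4.
Round 3: (5) [A6 AND T4 -> Q]; (8) [T4 AND M1 -> F5]. New: Q, F5.
Closure: {A6, B8, C9, D, E6, F5, H7, J3, K, L5, M1, N, P, Q, S5, T4, U4, W} — 18 facts.

18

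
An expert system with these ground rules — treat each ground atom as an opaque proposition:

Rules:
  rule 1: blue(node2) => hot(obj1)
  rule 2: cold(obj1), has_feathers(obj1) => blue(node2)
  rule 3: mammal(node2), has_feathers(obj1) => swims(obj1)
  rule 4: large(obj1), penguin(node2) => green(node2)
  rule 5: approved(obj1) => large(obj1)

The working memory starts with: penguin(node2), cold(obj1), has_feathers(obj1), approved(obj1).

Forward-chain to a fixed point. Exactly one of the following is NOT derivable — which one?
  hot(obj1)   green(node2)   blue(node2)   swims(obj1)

swims(obj1)

Round 1: rule 2 [cold(obj1), has_feathers(obj1) => blue(node2)]; rule 5 [approved(obj1) => large(obj1)]. New: blue(node2), large(obj1).
Round 2: rule 1 [blue(node2) => hot(obj1)]; rule 4 [large(obj1), penguin(node2) => green(node2)]. New: hot(obj1), green(node2).
Derived: blue(node2) (round 1), green(node2) (round 2), hot(obj1) (round 2). swims(obj1) never appears in any round.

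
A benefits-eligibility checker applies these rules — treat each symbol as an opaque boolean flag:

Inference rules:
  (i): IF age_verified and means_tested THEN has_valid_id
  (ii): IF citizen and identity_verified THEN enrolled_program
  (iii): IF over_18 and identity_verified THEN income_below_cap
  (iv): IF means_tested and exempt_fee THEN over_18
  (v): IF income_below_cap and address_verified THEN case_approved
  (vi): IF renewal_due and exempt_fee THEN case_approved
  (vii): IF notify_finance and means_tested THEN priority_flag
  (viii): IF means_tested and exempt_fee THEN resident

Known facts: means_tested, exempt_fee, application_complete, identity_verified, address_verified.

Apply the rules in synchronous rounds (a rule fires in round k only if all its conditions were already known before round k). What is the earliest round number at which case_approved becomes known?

Round 1: (iv) [IF means_tested and exempt_fee THEN over_18]; (viii) [IF means_tested and exempt_fee THEN resident]. New: over_18, resident.
Round 2: (iii) [IF over_18 and identity_verified THEN income_below_cap]. New: income_below_cap.
Round 3: (v) [IF income_below_cap and address_verified THEN case_approved]. New: case_approved.
case_approved first appears in round 3.

3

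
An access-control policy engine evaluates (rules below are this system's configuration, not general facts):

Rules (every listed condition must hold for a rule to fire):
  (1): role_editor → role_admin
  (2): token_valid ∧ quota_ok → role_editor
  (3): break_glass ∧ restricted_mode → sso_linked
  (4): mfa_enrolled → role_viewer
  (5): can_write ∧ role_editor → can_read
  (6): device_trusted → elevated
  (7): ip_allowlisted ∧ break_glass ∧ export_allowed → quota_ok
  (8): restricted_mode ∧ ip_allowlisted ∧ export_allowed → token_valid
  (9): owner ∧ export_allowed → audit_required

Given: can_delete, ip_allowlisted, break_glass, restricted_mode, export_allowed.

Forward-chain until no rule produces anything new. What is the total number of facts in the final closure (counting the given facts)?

10

Round 1 — (3), (7), (8), derive sso_linked, quota_ok, token_valid.
Round 2 — (2), derive role_editor.
Round 3 — (1), derive role_admin.
Closure: {break_glass, can_delete, export_allowed, ip_allowlisted, quota_ok, restricted_mode, role_admin, role_editor, sso_linked, token_valid} — 10 facts.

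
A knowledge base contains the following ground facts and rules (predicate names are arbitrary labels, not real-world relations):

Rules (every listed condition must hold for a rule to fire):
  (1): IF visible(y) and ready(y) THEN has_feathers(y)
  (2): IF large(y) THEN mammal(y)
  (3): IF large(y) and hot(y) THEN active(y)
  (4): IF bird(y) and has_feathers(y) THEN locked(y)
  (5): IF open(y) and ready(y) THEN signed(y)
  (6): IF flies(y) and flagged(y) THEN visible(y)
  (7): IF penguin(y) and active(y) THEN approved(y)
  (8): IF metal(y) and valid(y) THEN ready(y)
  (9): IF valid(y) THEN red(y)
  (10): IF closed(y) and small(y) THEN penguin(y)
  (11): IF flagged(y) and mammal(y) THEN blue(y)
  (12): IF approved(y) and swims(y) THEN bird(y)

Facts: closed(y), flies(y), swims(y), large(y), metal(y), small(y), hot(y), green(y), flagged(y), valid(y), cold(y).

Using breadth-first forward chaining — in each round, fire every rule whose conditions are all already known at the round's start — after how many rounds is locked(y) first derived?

4

Round 1 fires (2), (3), (6), (8), (9), (10), giving mammal(y), active(y), visible(y), ready(y), red(y), penguin(y).
Round 2 fires (1), (7), (11), giving has_feathers(y), approved(y), blue(y).
Round 3 fires (12), giving bird(y).
Round 4 fires (4), giving locked(y).
locked(y) first appears in round 4.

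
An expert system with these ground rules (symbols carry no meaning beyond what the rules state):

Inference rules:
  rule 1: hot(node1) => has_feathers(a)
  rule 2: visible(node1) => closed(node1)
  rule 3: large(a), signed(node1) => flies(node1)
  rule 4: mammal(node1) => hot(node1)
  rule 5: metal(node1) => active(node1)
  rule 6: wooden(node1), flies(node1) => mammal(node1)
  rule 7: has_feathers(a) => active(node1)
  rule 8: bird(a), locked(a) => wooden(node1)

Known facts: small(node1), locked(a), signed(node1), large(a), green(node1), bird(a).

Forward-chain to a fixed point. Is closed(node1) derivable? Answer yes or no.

Round 1 — rule 3, rule 8, derive flies(node1), wooden(node1).
Round 2 — rule 6, derive mammal(node1).
Round 3 — rule 4, derive hot(node1).
Round 4 — rule 1, derive has_feathers(a).
Round 5 — rule 7, derive active(node1).
Fixed point reached. closed(node1) is concluded only by rule 2; rule 2 needs visible(node1) (never derived).

no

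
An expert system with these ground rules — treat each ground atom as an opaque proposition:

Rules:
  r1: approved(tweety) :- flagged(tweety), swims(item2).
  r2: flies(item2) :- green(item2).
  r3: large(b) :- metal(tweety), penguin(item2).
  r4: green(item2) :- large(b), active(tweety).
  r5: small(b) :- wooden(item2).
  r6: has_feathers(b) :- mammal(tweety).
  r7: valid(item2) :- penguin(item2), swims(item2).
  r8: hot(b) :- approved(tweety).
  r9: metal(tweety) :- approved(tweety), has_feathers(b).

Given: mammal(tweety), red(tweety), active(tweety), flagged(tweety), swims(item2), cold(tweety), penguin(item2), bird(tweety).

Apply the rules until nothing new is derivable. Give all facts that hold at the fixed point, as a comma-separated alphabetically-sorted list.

[1] r1 [approved(tweety) :- flagged(tweety), swims(item2).]; r6 [has_feathers(b) :- mammal(tweety).]; r7 [valid(item2) :- penguin(item2), swims(item2).]. ⇒ new: approved(tweety), has_feathers(b), valid(item2).
[2] r8 [hot(b) :- approved(tweety).]; r9 [metal(tweety) :- approved(tweety), has_feathers(b).]. ⇒ new: hot(b), metal(tweety).
[3] r3 [large(b) :- metal(tweety), penguin(item2).]. ⇒ new: large(b).
[4] r4 [green(item2) :- large(b), active(tweety).]. ⇒ new: green(item2).
[5] r2 [flies(item2) :- green(item2).]. ⇒ new: flies(item2).

active(tweety), approved(tweety), bird(tweety), cold(tweety), flagged(tweety), flies(item2), green(item2), has_feathers(b), hot(b), large(b), mammal(tweety), metal(tweety), penguin(item2), red(tweety), swims(item2), valid(item2)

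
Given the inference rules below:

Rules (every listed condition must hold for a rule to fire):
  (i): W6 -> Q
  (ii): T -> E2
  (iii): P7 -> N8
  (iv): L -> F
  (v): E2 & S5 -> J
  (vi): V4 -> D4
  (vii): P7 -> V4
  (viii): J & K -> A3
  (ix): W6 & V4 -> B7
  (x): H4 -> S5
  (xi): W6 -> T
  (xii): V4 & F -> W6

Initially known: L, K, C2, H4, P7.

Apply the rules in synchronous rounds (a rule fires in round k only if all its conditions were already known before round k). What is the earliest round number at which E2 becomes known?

Round 1 fires (iii), (iv), (vii), (x), giving N8, F, V4, S5.
Round 2 fires (vi), (xii), giving D4, W6.
Round 3 fires (i), (ix), (xi), giving Q, B7, T.
Round 4 fires (ii), giving E2.
E2 first appears in round 4.

4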